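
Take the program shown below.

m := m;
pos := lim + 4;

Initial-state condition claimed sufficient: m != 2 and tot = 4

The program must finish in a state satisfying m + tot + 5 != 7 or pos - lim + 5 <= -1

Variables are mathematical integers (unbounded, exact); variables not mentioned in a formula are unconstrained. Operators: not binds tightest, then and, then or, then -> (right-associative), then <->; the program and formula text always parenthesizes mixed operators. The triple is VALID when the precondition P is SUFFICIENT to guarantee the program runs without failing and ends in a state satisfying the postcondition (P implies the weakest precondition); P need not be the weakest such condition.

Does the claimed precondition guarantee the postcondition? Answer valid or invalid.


Working backward. After the program, the postcondition m + tot + 5 != 7 or pos - lim + 5 <= -1 must hold; in canonical form it is m + tot != 2 or pos <= lim - 6.
Before pos := lim + 4: m + tot != 2
Before m := m: m + tot != 2
The weakest precondition is m + tot != 2.
Check whether m != 2 and tot = 4 implies it.
Countermodel: at the initial state m = -2, tot = 4, the precondition holds but the weakest precondition fails.
Answer: invalid


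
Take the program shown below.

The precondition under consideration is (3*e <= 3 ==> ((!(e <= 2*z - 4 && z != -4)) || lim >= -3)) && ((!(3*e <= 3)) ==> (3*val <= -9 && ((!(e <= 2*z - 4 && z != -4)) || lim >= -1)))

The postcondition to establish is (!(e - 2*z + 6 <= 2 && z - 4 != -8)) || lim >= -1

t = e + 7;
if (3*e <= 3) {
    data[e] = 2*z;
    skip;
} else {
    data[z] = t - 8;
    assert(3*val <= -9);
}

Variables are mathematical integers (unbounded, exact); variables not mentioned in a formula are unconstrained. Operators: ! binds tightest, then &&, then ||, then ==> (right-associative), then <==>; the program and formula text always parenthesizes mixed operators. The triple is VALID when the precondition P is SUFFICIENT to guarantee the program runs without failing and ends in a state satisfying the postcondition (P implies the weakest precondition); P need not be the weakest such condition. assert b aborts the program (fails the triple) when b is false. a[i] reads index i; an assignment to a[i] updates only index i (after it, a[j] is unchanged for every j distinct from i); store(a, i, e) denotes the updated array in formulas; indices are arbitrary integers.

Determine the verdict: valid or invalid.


Working backward. After the program, the postcondition (!(e - 2*z + 6 <= 2 && z - 4 != -8)) || lim >= -1 must hold; in canonical form it is (!(e <= 2*z - 4 && z != -4)) || lim >= -1.
Then branch requires (!(e <= 2*z - 4 && z != -4)) || lim >= -1; else branch requires 3*val <= -9 && ((!(e <= 2*z - 4 && z != -4)) || lim >= -1).
Before the if: (3*e <= 3 ==> ((!(e <= 2*z - 4 && z != -4)) || lim >= -1)) && ((!(3*e <= 3)) ==> (3*val <= -9 && ((!(e <= 2*z - 4 && z != -4)) || lim >= -1)))
Before t := e + 7: (3*e <= 3 ==> ((!(e <= 2*z - 4 && z != -4)) || lim >= -1)) && ((!(3*e <= 3)) ==> (3*val <= -9 && ((!(e <= 2*z - 4 && z != -4)) || lim >= -1)))
The weakest precondition is (3*e <= 3 ==> ((!(e <= 2*z - 4 && z != -4)) || lim >= -1)) && ((!(3*e <= 3)) ==> (3*val <= -9 && ((!(e <= 2*z - 4 && z != -4)) || lim >= -1))).
Check whether (3*e <= 3 ==> ((!(e <= 2*z - 4 && z != -4)) || lim >= -3)) && ((!(3*e <= 3)) ==> (3*val <= -9 && ((!(e <= 2*z - 4 && z != -4)) || lim >= -1))) implies it.
Countermodel: at the initial state e = -14, lim = -2, val = 0, z = -5, the precondition holds but the weakest precondition fails.
Answer: invalid


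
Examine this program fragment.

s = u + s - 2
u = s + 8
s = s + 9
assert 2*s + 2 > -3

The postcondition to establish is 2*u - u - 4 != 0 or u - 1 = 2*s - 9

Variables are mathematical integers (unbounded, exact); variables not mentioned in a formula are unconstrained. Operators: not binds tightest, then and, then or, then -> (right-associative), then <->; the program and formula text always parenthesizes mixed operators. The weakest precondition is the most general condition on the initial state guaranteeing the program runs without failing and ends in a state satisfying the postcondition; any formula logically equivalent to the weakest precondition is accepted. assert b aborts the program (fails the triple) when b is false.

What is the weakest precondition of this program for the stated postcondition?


Working backward. After the program, the postcondition 2*u - u - 4 != 0 or u - 1 = 2*s - 9 must hold; in canonical form it is u != 4 or u = 2*s - 8.
Before assert 2*s + 2 > -3: 2*s > -5 and (u != 4 or u = 2*s - 8)
Before s := s + 9: 2*s > -23 and (u != 4 or u = 2*s + 10)
Before u := s + 8: 2*s > -23 and (s != -4 or s = -2)
Before s := u + s - 2: 2*s + 2*u > -19 and (s + u != -2 or s + u = 0)
Answer: WP = 2*s + 2*u > -19 and (s + u != -2 or s + u = 0)


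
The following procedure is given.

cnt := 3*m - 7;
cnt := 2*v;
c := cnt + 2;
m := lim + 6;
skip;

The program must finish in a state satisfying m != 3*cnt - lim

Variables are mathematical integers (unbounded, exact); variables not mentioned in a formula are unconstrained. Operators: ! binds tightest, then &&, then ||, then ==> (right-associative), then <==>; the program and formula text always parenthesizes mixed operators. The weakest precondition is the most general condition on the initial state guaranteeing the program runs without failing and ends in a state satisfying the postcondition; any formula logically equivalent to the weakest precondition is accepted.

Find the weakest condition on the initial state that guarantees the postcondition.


Working backward. After the program, the postcondition m != 3*cnt - lim must hold; in canonical form it is lim + m != 3*cnt.
Before skip: lim + m != 3*cnt
Before m := lim + 6: 2*lim != 3*cnt - 6
Before c := cnt + 2: 2*lim != 3*cnt - 6
Before cnt := 2*v: 2*lim != 6*v - 6
Before cnt := 3*m - 7: 2*lim != 6*v - 6
Answer: WP = 2*lim != 6*v - 6


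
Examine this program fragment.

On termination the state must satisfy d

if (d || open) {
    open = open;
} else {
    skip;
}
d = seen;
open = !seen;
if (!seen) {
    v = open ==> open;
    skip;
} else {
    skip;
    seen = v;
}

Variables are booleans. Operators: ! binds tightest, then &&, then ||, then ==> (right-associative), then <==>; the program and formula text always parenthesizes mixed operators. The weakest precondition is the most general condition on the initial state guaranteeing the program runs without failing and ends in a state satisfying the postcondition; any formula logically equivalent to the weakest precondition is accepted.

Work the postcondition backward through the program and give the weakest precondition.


Working backward. After the program, d must hold.
Then branch requires d; else branch requires d.
Before the if: ((!seen) ==> d) && (seen ==> d)
Before open := !seen: ((!seen) ==> d) && (seen ==> d)
Before d := seen: (!seen) ==> seen
Then branch requires (!seen) ==> seen; else branch requires (!seen) ==> seen.
Before the if: ((d || open) ==> ((!seen) ==> seen)) && ((!(d || open)) ==> ((!seen) ==> seen))
Answer: WP = ((d || open) ==> ((!seen) ==> seen)) && ((!(d || open)) ==> ((!seen) ==> seen))


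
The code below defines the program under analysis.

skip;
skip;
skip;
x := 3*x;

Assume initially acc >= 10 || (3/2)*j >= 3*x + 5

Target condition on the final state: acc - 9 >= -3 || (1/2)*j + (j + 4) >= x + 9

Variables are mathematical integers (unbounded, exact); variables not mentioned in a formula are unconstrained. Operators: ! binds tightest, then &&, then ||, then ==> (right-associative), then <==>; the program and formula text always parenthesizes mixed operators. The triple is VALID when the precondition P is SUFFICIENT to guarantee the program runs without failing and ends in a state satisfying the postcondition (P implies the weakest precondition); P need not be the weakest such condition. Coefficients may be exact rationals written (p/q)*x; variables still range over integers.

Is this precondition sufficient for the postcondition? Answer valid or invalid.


Working backward. After the program, the postcondition acc - 9 >= -3 || (1/2)*j + (j + 4) >= x + 9 must hold; in canonical form it is acc >= 6 || (3/2)*j >= x + 5.
Before x := 3*x: acc >= 6 || (3/2)*j >= 3*x + 5
Before skip: acc >= 6 || (3/2)*j >= 3*x + 5
Before skip: acc >= 6 || (3/2)*j >= 3*x + 5
Before skip: acc >= 6 || (3/2)*j >= 3*x + 5
The weakest precondition is acc >= 6 || (3/2)*j >= 3*x + 5.
Check whether acc >= 10 || (3/2)*j >= 3*x + 5 implies it.
Every state satisfying the precondition satisfies the weakest precondition: the implication holds.
Answer: valid


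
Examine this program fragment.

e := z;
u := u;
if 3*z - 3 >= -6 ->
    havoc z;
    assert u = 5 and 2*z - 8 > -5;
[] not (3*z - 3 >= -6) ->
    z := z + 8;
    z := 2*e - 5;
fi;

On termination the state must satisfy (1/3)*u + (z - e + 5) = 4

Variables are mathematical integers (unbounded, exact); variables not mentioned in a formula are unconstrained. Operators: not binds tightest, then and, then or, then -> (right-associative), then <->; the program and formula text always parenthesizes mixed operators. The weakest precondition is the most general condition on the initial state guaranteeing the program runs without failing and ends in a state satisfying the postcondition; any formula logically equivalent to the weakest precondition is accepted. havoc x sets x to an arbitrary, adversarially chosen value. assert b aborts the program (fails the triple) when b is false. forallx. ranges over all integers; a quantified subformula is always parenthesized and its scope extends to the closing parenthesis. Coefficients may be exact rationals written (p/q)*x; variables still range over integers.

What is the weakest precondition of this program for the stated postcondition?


Working backward. After the program, the postcondition (1/3)*u + (z - e + 5) = 4 must hold; in canonical form it is (1/3)*u + z = e - 1.
Then branch requires forall z_1. (u = 5 and 2*z_1 > 3 and (1/3)*u + z_1 = e - 1); else branch requires e + (1/3)*u = 4.
Before the if: (3*z >= -3 -> (forall z_1. (u = 5 and 2*z_1 > 3 and (1/3)*u + z_1 = e - 1))) and ((not (3*z >= -3)) -> e + (1/3)*u = 4)
Before u := u: (3*z >= -3 -> (forall z_1. (u = 5 and 2*z_1 > 3 and (1/3)*u + z_1 = e - 1))) and ((not (3*z >= -3)) -> e + (1/3)*u = 4)
Before e := z: (3*z >= -3 -> (forall z_1. (u = 5 and 2*z_1 > 3 and (1/3)*u + z_1 = z - 1))) and ((not (3*z >= -3)) -> (1/3)*u + z = 4)
Answer: WP = (3*z >= -3 -> (forall z_1. (u = 5 and 2*z_1 > 3 and (1/3)*u + z_1 = z - 1))) and ((not (3*z >= -3)) -> (1/3)*u + z = 4)


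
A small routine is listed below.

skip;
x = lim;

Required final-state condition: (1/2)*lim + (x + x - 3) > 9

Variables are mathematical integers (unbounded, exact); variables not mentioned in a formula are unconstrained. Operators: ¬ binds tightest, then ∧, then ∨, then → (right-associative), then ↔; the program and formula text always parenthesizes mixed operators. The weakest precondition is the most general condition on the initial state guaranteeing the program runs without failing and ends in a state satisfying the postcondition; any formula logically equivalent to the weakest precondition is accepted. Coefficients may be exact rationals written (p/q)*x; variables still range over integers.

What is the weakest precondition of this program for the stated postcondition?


Working backward. After the program, the postcondition (1/2)*lim + (x + x - 3) > 9 must hold; in canonical form it is (1/2)*lim + 2*x > 12.
Before x := lim: (5/2)*lim > 12
Before skip: (5/2)*lim > 12
Answer: WP = (5/2)*lim > 12


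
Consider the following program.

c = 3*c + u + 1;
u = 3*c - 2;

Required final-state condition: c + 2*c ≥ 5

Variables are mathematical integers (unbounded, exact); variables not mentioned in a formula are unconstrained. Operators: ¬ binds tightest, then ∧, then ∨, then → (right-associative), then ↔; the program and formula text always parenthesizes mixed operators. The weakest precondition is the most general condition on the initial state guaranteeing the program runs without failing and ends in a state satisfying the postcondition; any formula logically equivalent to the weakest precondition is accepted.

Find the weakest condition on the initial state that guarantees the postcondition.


Working backward. After the program, the postcondition c + 2*c ≥ 5 must hold; in canonical form it is 3*c ≥ 5.
Before u := 3*c - 2: 3*c ≥ 5
Before c := 3*c + u + 1: 9*c + 3*u ≥ 2
Answer: WP = 9*c + 3*u ≥ 2


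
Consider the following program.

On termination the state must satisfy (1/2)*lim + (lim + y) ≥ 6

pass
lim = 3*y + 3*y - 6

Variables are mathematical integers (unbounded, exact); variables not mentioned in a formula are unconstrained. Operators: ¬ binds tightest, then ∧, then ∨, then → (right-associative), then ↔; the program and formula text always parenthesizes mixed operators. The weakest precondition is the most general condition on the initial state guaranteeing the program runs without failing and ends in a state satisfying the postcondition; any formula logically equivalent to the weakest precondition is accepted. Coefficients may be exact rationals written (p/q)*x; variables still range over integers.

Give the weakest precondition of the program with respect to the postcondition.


Working backward. After the program, the postcondition (1/2)*lim + (lim + y) ≥ 6 must hold; in canonical form it is (3/2)*lim + y ≥ 6.
Before lim := 3*y + 3*y - 6: 10*y ≥ 15
Before skip: 10*y ≥ 15
Answer: WP = 10*y ≥ 15


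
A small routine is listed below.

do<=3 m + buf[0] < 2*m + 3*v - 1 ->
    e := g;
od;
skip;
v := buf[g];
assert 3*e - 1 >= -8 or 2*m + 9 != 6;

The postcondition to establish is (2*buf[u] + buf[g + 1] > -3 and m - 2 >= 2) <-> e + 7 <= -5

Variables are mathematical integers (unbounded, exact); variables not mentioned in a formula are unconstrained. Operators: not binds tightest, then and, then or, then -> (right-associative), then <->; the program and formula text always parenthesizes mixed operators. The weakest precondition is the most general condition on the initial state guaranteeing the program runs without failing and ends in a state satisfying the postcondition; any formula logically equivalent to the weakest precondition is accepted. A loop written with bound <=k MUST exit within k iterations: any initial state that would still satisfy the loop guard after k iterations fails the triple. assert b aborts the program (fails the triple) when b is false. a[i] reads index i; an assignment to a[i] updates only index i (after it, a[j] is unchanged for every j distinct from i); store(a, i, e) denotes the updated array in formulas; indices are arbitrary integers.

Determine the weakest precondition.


Working backward. After the program, the postcondition (2*buf[u] + buf[g + 1] > -3 and m - 2 >= 2) <-> e + 7 <= -5 must hold; in canonical form it is (buf[g + 1] + 2*buf[u] > -3 and m >= 4) <-> e <= -12.
Before assert 3*e - 1 >= -8 or 2*m + 9 != 6: (3*e >= -7 or 2*m != -3) and ((buf[g + 1] + 2*buf[u] > -3 and m >= 4) <-> e <= -12)
Before v := buf[g]: (3*e >= -7 or 2*m != -3) and ((buf[g + 1] + 2*buf[u] > -3 and m >= 4) <-> e <= -12)
Before skip: (3*e >= -7 or 2*m != -3) and ((buf[g + 1] + 2*buf[u] > -3 and m >= 4) <-> e <= -12)
Before the loop (bound <=3), unroll the exhaustion recursion (WP_0 = exit-now case; WP_j = one more guarded iteration, up to j = 3):
  WP_0: (not (buf[0] < m + 3*v - 1)) and (3*e >= -7 or 2*m != -3) and ((buf[g + 1] + 2*buf[u] > -3 and m >= 4) <-> e <= -12)
  WP_1: (buf[0] < m + 3*v - 1 -> ((not (buf[0] < m + 3*v - 1)) and (3*g >= -7 or 2*m != -3) and ((buf[g + 1] + 2*buf[u] > -3 and m >= 4) <-> g <= -12))) and ((not (buf[0] < m + 3*v - 1)) -> ((3*e >= -7 or 2*m != -3) and ((buf[g + 1] + 2*buf[u] > -3 and m >= 4) <-> e <= -12)))
  WP_2: (buf[0] < m + 3*v - 1 -> ((buf[0] < m + 3*v - 1 -> ((not (buf[0] < m + 3*v - 1)) and (3*g >= -7 or 2*m != -3) and ((buf[g + 1] + 2*buf[u] > -3 and m >= 4) <-> g <= -12))) and ((not (buf[0] < m + 3*v - 1)) -> ((3*g >= -7 or 2*m != -3) and ((buf[g + 1] + 2*buf[u] > -3 and m >= 4) <-> g <= -12))))) and ((not (buf[0] < m + 3*v - 1)) -> ((3*e >= -7 or 2*m != -3) and ((buf[g + 1] + 2*buf[u] > -3 and m >= 4) <-> e <= -12)))
  WP_3: (buf[0] < m + 3*v - 1 -> ((buf[0] < m + 3*v - 1 -> ((buf[0] < m + 3*v - 1 -> ((not (buf[0] < m + 3*v - 1)) and (3*g >= -7 or 2*m != -3) and ((buf[g + 1] + 2*buf[u] > -3 and m >= 4) <-> g <= -12))) and ((not (buf[0] < m + 3*v - 1)) -> ((3*g >= -7 or 2*m != -3) and ((buf[g + 1] + 2*buf[u] > -3 and m >= 4) <-> g <= -12))))) and ((not (buf[0] < m + 3*v - 1)) -> ((3*g >= -7 or 2*m != -3) and ((buf[g + 1] + 2*buf[u] > -3 and m >= 4) <-> g <= -12))))) and ((not (buf[0] < m + 3*v - 1)) -> ((3*e >= -7 or 2*m != -3) and ((buf[g + 1] + 2*buf[u] > -3 and m >= 4) <-> e <= -12)))
So before the loop: (buf[0] < m + 3*v - 1 -> ((buf[0] < m + 3*v - 1 -> ((buf[0] < m + 3*v - 1 -> ((not (buf[0] < m + 3*v - 1)) and (3*g >= -7 or 2*m != -3) and ((buf[g + 1] + 2*buf[u] > -3 and m >= 4) <-> g <= -12))) and ((not (buf[0] < m + 3*v - 1)) -> ((3*g >= -7 or 2*m != -3) and ((buf[g + 1] + 2*buf[u] > -3 and m >= 4) <-> g <= -12))))) and ((not (buf[0] < m + 3*v - 1)) -> ((3*g >= -7 or 2*m != -3) and ((buf[g + 1] + 2*buf[u] > -3 and m >= 4) <-> g <= -12))))) and ((not (buf[0] < m + 3*v - 1)) -> ((3*e >= -7 or 2*m != -3) and ((buf[g + 1] + 2*buf[u] > -3 and m >= 4) <-> e <= -12)))
Answer: WP = (buf[0] < m + 3*v - 1 -> ((buf[0] < m + 3*v - 1 -> ((buf[0] < m + 3*v - 1 -> ((not (buf[0] < m + 3*v - 1)) and (3*g >= -7 or 2*m != -3) and ((buf[g + 1] + 2*buf[u] > -3 and m >= 4) <-> g <= -12))) and ((not (buf[0] < m + 3*v - 1)) -> ((3*g >= -7 or 2*m != -3) and ((buf[g + 1] + 2*buf[u] > -3 and m >= 4) <-> g <= -12))))) and ((not (buf[0] < m + 3*v - 1)) -> ((3*g >= -7 or 2*m != -3) and ((buf[g + 1] + 2*buf[u] > -3 and m >= 4) <-> g <= -12))))) and ((not (buf[0] < m + 3*v - 1)) -> ((3*e >= -7 or 2*m != -3) and ((buf[g + 1] + 2*buf[u] > -3 and m >= 4) <-> e <= -12)))


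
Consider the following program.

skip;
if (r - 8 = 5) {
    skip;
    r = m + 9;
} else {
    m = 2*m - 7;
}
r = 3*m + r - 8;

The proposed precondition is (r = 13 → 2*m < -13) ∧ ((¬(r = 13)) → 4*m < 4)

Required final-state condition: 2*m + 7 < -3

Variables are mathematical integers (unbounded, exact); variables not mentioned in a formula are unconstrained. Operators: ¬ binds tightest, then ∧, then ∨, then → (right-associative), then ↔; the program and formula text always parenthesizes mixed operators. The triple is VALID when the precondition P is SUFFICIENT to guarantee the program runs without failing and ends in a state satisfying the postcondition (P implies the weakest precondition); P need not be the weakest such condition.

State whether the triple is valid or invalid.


Working backward. After the program, the postcondition 2*m + 7 < -3 must hold; in canonical form it is 2*m < -10.
Before r := 3*m + r - 8: 2*m < -10
Then branch requires 2*m < -10; else branch requires 4*m < 4.
Before the if: (r = 13 → 2*m < -10) ∧ ((¬(r = 13)) → 4*m < 4)
Before skip: (r = 13 → 2*m < -10) ∧ ((¬(r = 13)) → 4*m < 4)
The weakest precondition is (r = 13 → 2*m < -10) ∧ ((¬(r = 13)) → 4*m < 4).
Check whether (r = 13 → 2*m < -13) ∧ ((¬(r = 13)) → 4*m < 4) implies it.
Every state satisfying the precondition satisfies the weakest precondition: the implication holds.
Answer: valid


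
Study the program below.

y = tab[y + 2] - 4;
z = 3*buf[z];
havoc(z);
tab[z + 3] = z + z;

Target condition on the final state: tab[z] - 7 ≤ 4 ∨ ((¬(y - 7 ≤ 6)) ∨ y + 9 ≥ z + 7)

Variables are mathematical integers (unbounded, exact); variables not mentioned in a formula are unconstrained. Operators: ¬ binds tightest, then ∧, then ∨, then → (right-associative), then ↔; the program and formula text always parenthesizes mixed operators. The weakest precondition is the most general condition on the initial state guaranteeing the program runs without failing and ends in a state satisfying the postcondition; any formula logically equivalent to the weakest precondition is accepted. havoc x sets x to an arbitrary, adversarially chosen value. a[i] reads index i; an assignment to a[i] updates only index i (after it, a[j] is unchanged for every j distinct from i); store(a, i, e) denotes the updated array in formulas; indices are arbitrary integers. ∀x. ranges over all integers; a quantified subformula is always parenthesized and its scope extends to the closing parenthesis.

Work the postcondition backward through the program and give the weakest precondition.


Working backward. After the program, the postcondition tab[z] - 7 ≤ 4 ∨ ((¬(y - 7 ≤ 6)) ∨ y + 9 ≥ z + 7) must hold; in canonical form it is tab[z] ≤ 11 ∨ (¬(y ≤ 13)) ∨ y ≥ z - 2.
Before tab[z + 3] := z + z: store(tab, z + 3, 2*z)[z] ≤ 11 ∨ (¬(y ≤ 13)) ∨ y ≥ z - 2
Before havoc z: ∀z_1. (store(tab, z_1 + 3, 2*z_1)[z_1] ≤ 11 ∨ (¬(y ≤ 13)) ∨ y ≥ z_1 - 2)
Before z := 3*buf[z]: ∀z_1. (store(tab, z_1 + 3, 2*z_1)[z_1] ≤ 11 ∨ (¬(y ≤ 13)) ∨ y ≥ z_1 - 2)
Before y := tab[y + 2] - 4: ∀z_1. (store(tab, z_1 + 3, 2*z_1)[z_1] ≤ 11 ∨ (¬(tab[y + 2] ≤ 17)) ∨ tab[y + 2] ≥ z_1 + 2)
Answer: WP = ∀z_1. (store(tab, z_1 + 3, 2*z_1)[z_1] ≤ 11 ∨ (¬(tab[y + 2] ≤ 17)) ∨ tab[y + 2] ≥ z_1 + 2)


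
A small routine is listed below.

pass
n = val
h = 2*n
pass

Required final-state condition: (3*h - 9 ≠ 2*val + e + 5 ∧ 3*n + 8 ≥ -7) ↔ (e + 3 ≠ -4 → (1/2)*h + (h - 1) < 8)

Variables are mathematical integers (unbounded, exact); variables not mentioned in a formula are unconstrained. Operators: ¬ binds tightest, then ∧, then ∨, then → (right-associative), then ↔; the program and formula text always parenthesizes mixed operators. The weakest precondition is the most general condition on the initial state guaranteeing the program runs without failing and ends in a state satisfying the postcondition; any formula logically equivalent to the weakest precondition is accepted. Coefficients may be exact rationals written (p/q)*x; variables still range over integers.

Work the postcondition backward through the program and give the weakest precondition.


Working backward. After the program, the postcondition (3*h - 9 ≠ 2*val + e + 5 ∧ 3*n + 8 ≥ -7) ↔ (e + 3 ≠ -4 → (1/2)*h + (h - 1) < 8) must hold; in canonical form it is (3*h ≠ e + 2*val + 14 ∧ 3*n ≥ -15) ↔ (e ≠ -7 → (3/2)*h < 9).
Before skip: (3*h ≠ e + 2*val + 14 ∧ 3*n ≥ -15) ↔ (e ≠ -7 → (3/2)*h < 9)
Before h := 2*n: (6*n ≠ e + 2*val + 14 ∧ 3*n ≥ -15) ↔ (e ≠ -7 → 3*n < 9)
Before n := val: (4*val ≠ e + 14 ∧ 3*val ≥ -15) ↔ (e ≠ -7 → 3*val < 9)
Before skip: (4*val ≠ e + 14 ∧ 3*val ≥ -15) ↔ (e ≠ -7 → 3*val < 9)
Answer: WP = (4*val ≠ e + 14 ∧ 3*val ≥ -15) ↔ (e ≠ -7 → 3*val < 9)


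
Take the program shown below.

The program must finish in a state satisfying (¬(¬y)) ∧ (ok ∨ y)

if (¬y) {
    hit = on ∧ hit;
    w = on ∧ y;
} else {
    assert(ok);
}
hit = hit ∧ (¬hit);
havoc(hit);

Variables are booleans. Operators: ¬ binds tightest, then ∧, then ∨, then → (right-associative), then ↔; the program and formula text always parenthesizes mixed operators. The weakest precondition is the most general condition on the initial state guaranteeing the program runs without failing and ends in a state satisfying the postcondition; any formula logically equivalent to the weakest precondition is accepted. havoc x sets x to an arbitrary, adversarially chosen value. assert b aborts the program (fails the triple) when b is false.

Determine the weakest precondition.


Working backward. After the program, the postcondition (¬(¬y)) ∧ (ok ∨ y) must hold; in canonical form it is y ∧ (ok ∨ y).
Before havoc hit: y ∧ (ok ∨ y)
Before hit := hit ∧ (¬hit): y ∧ (ok ∨ y)
Then branch requires y ∧ (ok ∨ y); else branch requires ok ∧ y ∧ (ok ∨ y).
Before the if: ((¬y) → (y ∧ (ok ∨ y))) ∧ (y → (ok ∧ y ∧ (ok ∨ y)))
Answer: WP = ((¬y) → (y ∧ (ok ∨ y))) ∧ (y → (ok ∧ y ∧ (ok ∨ y)))


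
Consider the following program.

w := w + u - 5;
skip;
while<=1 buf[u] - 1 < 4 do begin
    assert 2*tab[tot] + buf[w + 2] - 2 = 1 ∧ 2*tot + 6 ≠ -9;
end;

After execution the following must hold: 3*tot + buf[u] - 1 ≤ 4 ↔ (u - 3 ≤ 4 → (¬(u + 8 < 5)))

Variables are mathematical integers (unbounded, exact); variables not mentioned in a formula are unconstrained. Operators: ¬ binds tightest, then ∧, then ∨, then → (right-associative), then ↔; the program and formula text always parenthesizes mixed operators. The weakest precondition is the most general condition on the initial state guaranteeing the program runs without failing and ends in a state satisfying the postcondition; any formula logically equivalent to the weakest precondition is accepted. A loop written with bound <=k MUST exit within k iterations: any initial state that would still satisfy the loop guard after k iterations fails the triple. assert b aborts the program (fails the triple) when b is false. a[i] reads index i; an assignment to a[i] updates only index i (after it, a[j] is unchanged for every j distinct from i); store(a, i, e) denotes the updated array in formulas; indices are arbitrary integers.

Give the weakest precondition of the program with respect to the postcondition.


Working backward. After the program, the postcondition 3*tot + buf[u] - 1 ≤ 4 ↔ (u - 3 ≤ 4 → (¬(u + 8 < 5))) must hold; in canonical form it is buf[u] + 3*tot ≤ 5 ↔ (u ≤ 7 → (¬(u < -3))).
Before the loop (bound <=1), unroll the exhaustion recursion (WP_0 = exit-now case; WP_j = one more guarded iteration, up to j = 1):
  WP_0: (¬(buf[u] < 5)) ∧ (buf[u] + 3*tot ≤ 5 ↔ (u ≤ 7 → (¬(u < -3))))
  WP_1: (buf[u] < 5 → (buf[w + 2] + 2*tab[tot] = 3 ∧ 2*tot ≠ -15 ∧ (¬(buf[u] < 5)) ∧ (buf[u] + 3*tot ≤ 5 ↔ (u ≤ 7 → (¬(u < -3)))))) ∧ ((¬(buf[u] < 5)) → (buf[u] + 3*tot ≤ 5 ↔ (u ≤ 7 → (¬(u < -3)))))
So before the loop: (buf[u] < 5 → (buf[w + 2] + 2*tab[tot] = 3 ∧ 2*tot ≠ -15 ∧ (¬(buf[u] < 5)) ∧ (buf[u] + 3*tot ≤ 5 ↔ (u ≤ 7 → (¬(u < -3)))))) ∧ ((¬(buf[u] < 5)) → (buf[u] + 3*tot ≤ 5 ↔ (u ≤ 7 → (¬(u < -3)))))
Before skip: (buf[u] < 5 → (buf[w + 2] + 2*tab[tot] = 3 ∧ 2*tot ≠ -15 ∧ (¬(buf[u] < 5)) ∧ (buf[u] + 3*tot ≤ 5 ↔ (u ≤ 7 → (¬(u < -3)))))) ∧ ((¬(buf[u] < 5)) → (buf[u] + 3*tot ≤ 5 ↔ (u ≤ 7 → (¬(u < -3)))))
Before w := w + u - 5: (buf[u] < 5 → (buf[u + w - 3] + 2*tab[tot] = 3 ∧ 2*tot ≠ -15 ∧ (¬(buf[u] < 5)) ∧ (buf[u] + 3*tot ≤ 5 ↔ (u ≤ 7 → (¬(u < -3)))))) ∧ ((¬(buf[u] < 5)) → (buf[u] + 3*tot ≤ 5 ↔ (u ≤ 7 → (¬(u < -3)))))
Answer: WP = (buf[u] < 5 → (buf[u + w - 3] + 2*tab[tot] = 3 ∧ 2*tot ≠ -15 ∧ (¬(buf[u] < 5)) ∧ (buf[u] + 3*tot ≤ 5 ↔ (u ≤ 7 → (¬(u < -3)))))) ∧ ((¬(buf[u] < 5)) → (buf[u] + 3*tot ≤ 5 ↔ (u ≤ 7 → (¬(u < -3)))))


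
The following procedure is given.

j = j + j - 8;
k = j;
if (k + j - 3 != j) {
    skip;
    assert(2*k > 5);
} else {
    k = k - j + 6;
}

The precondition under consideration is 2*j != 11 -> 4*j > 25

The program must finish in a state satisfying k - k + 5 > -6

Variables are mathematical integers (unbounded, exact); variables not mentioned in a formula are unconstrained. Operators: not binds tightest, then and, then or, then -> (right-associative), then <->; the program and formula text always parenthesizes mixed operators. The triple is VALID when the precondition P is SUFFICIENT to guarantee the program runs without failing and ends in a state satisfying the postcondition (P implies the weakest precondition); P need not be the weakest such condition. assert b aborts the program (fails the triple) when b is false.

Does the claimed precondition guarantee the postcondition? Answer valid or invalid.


Working backward. After the program, the postcondition k - k + 5 > -6 must hold; in canonical form it is true.
Then branch requires 2*k > 5; else branch requires true.
Before the if: k != 3 -> 2*k > 5
Before k := j: j != 3 -> 2*j > 5
Before j := j + j - 8: 2*j != 11 -> 4*j > 21
The weakest precondition is 2*j != 11 -> 4*j > 21.
Check whether 2*j != 11 -> 4*j > 25 implies it.
Every state satisfying the precondition satisfies the weakest precondition: the implication holds.
Answer: valid


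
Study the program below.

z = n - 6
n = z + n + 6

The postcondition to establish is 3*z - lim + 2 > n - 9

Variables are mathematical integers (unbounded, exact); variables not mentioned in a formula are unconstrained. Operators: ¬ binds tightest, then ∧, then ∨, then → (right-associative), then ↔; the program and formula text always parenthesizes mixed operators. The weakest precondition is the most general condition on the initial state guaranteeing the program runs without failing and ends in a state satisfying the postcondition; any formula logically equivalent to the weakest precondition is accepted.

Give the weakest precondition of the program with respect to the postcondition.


Working backward. After the program, the postcondition 3*z - lim + 2 > n - 9 must hold; in canonical form it is 3*z > lim + n - 11.
Before n := z + n + 6: 2*z > lim + n - 5
Before z := n - 6: n > lim + 7
Answer: WP = n > lim + 7


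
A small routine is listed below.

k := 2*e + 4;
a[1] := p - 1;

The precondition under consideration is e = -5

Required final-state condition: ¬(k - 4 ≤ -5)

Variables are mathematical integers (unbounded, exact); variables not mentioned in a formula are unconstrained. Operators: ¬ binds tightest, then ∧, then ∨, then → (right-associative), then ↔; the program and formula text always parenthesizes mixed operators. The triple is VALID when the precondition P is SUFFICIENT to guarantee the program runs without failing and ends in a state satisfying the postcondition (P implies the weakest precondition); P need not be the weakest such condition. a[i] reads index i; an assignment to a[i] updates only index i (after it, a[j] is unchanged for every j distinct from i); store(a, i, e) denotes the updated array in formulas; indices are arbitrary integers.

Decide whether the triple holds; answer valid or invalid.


Working backward. After the program, the postcondition ¬(k - 4 ≤ -5) must hold; in canonical form it is ¬(k ≤ -1).
Before a[1] := p - 1: ¬(k ≤ -1)
Before k := 2*e + 4: ¬(2*e ≤ -5)
The weakest precondition is ¬(2*e ≤ -5).
Check whether e = -5 implies it.
Countermodel: at the initial state e = -5, the precondition holds but the weakest precondition fails.
Answer: invalid


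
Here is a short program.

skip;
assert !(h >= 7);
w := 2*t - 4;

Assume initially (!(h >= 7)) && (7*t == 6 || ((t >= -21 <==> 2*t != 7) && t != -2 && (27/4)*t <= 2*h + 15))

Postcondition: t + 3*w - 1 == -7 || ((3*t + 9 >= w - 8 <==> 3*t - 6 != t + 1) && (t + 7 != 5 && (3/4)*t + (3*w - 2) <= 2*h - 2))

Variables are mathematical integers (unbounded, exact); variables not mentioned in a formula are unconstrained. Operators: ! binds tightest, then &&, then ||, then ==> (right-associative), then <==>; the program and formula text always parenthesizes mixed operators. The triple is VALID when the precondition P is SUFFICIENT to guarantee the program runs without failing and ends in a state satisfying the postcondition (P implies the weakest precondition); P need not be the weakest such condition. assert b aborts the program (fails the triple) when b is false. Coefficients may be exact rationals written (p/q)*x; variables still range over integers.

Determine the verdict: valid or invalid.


Working backward. After the program, the postcondition t + 3*w - 1 == -7 || ((3*t + 9 >= w - 8 <==> 3*t - 6 != t + 1) && (t + 7 != 5 && (3/4)*t + (3*w - 2) <= 2*h - 2)) must hold; in canonical form it is t + 3*w == -6 || ((3*t >= w - 17 <==> 2*t != 7) && t != -2 && (3/4)*t + 3*w <= 2*h).
Before w := 2*t - 4: 7*t == 6 || ((t >= -21 <==> 2*t != 7) && t != -2 && (27/4)*t <= 2*h + 12)
Before assert !(h >= 7): (!(h >= 7)) && (7*t == 6 || ((t >= -21 <==> 2*t != 7) && t != -2 && (27/4)*t <= 2*h + 12))
Before skip: (!(h >= 7)) && (7*t == 6 || ((t >= -21 <==> 2*t != 7) && t != -2 && (27/4)*t <= 2*h + 12))
The weakest precondition is (!(h >= 7)) && (7*t == 6 || ((t >= -21 <==> 2*t != 7) && t != -2 && (27/4)*t <= 2*h + 12)).
Check whether (!(h >= 7)) && (7*t == 6 || ((t >= -21 <==> 2*t != 7) && t != -2 && (27/4)*t <= 2*h + 15)) implies it.
Countermodel: at the initial state h = -23, t = -5, the precondition holds but the weakest precondition fails.
Answer: invalid


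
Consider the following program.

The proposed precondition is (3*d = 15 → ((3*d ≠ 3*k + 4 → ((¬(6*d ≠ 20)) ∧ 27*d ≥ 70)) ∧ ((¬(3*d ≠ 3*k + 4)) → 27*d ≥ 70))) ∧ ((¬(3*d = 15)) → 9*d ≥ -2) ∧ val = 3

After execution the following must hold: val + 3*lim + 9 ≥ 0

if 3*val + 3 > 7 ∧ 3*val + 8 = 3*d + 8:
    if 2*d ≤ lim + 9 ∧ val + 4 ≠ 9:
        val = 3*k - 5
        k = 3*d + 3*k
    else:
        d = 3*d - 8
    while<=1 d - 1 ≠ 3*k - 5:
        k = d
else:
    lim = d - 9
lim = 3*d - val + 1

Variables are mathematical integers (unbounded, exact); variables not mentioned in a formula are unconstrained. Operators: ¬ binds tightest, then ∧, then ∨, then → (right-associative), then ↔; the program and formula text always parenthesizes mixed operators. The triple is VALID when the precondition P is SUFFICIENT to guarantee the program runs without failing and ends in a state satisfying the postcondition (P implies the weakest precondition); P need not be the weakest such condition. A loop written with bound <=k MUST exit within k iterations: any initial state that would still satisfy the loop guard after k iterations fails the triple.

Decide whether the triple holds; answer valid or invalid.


Working backward. After the program, the postcondition val + 3*lim + 9 ≥ 0 must hold; in canonical form it is 3*lim + val ≥ -9.
Before lim := 3*d - val + 1: 9*d ≥ 2*val - 12
Then branch requires ((2*d ≤ lim + 9 ∧ val ≠ 5) → ((8*d + 9*k ≠ 4 → ((¬(2*d ≠ 4)) ∧ 9*d ≥ 6*k - 22)) ∧ ((¬(8*d + 9*k ≠ 4)) → 9*d ≥ 6*k - 22))) ∧ ((¬(2*d ≤ lim + 9 ∧ val ≠ 5)) → ((3*d ≠ 3*k + 4 → ((¬(6*d ≠ 20)) ∧ 27*d ≥ 2*val + 60)) ∧ ((¬(3*d ≠ 3*k + 4)) → 27*d ≥ 2*val + 60))); else branch requires 9*d ≥ 2*val - 12.
Before the if: ((3*val > 4 ∧ 3*val = 3*d) → (((2*d ≤ lim + 9 ∧ val ≠ 5) → ((8*d + 9*k ≠ 4 → ((¬(2*d ≠ 4)) ∧ 9*d ≥ 6*k - 22)) ∧ ((¬(8*d + 9*k ≠ 4)) → 9*d ≥ 6*k - 22))) ∧ ((¬(2*d ≤ lim + 9 ∧ val ≠ 5)) → ((3*d ≠ 3*k + 4 → ((¬(6*d ≠ 20)) ∧ 27*d ≥ 2*val + 60)) ∧ ((¬(3*d ≠ 3*k + 4)) → 27*d ≥ 2*val + 60))))) ∧ ((¬(3*val > 4 ∧ 3*val = 3*d)) → 9*d ≥ 2*val - 12)
The weakest precondition is ((3*val > 4 ∧ 3*val = 3*d) → (((2*d ≤ lim + 9 ∧ val ≠ 5) → ((8*d + 9*k ≠ 4 → ((¬(2*d ≠ 4)) ∧ 9*d ≥ 6*k - 22)) ∧ ((¬(8*d + 9*k ≠ 4)) → 9*d ≥ 6*k - 22))) ∧ ((¬(2*d ≤ lim + 9 ∧ val ≠ 5)) → ((3*d ≠ 3*k + 4 → ((¬(6*d ≠ 20)) ∧ 27*d ≥ 2*val + 60)) ∧ ((¬(3*d ≠ 3*k + 4)) → 27*d ≥ 2*val + 60))))) ∧ ((¬(3*val > 4 ∧ 3*val = 3*d)) → 9*d ≥ 2*val - 12).
Check whether (3*d = 15 → ((3*d ≠ 3*k + 4 → ((¬(6*d ≠ 20)) ∧ 27*d ≥ 70)) ∧ ((¬(3*d ≠ 3*k + 4)) → 27*d ≥ 70))) ∧ ((¬(3*d = 15)) → 9*d ≥ -2) ∧ val = 3 implies it.
Countermodel: at the initial state d = 3, k = 0, lim = 0, val = 3, the precondition holds but the weakest precondition fails.
Answer: invalid


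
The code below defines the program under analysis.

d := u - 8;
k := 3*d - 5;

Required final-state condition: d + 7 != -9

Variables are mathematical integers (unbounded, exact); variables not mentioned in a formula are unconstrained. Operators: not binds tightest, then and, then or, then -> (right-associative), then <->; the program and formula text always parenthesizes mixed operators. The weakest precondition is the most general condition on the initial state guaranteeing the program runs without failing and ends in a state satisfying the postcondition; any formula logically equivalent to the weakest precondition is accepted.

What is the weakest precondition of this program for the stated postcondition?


Working backward. After the program, the postcondition d + 7 != -9 must hold; in canonical form it is d != -16.
Before k := 3*d - 5: d != -16
Before d := u - 8: u != -8
Answer: WP = u != -8


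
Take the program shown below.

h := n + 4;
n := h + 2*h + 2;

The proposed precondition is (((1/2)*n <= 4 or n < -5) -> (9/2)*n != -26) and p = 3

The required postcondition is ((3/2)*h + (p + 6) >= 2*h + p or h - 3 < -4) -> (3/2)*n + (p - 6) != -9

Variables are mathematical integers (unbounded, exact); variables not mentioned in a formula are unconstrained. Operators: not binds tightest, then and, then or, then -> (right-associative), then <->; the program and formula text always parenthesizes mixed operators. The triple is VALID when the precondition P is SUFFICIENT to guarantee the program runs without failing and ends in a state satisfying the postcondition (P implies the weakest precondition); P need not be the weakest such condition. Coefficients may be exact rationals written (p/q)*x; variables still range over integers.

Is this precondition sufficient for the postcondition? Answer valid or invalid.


Working backward. After the program, the postcondition ((3/2)*h + (p + 6) >= 2*h + p or h - 3 < -4) -> (3/2)*n + (p - 6) != -9 must hold; in canonical form it is ((1/2)*h <= 6 or h < -1) -> (3/2)*n + p != -3.
Before n := h + 2*h + 2: ((1/2)*h <= 6 or h < -1) -> (9/2)*h + p != -6
Before h := n + 4: ((1/2)*n <= 4 or n < -5) -> (9/2)*n + p != -24
The weakest precondition is ((1/2)*n <= 4 or n < -5) -> (9/2)*n + p != -24.
Check whether (((1/2)*n <= 4 or n < -5) -> (9/2)*n != -26) and p = 3 implies it.
Countermodel: at the initial state n = -6, p = 3, the precondition holds but the weakest precondition fails.
Answer: invalid


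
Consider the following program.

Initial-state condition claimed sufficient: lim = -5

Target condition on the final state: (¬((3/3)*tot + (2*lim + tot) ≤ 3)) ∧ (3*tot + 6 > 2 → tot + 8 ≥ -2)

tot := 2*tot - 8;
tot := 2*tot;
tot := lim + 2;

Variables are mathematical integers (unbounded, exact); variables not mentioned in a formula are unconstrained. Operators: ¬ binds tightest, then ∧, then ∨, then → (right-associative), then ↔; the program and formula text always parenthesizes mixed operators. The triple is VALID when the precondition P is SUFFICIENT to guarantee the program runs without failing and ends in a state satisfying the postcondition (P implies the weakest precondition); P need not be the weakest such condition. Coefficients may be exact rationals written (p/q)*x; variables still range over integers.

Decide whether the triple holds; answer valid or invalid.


Working backward. After the program, the postcondition (¬((3/3)*tot + (2*lim + tot) ≤ 3)) ∧ (3*tot + 6 > 2 → tot + 8 ≥ -2) must hold; in canonical form it is (¬(2*lim + 2*tot ≤ 3)) ∧ (3*tot > -4 → tot ≥ -10).
Before tot := lim + 2: (¬(4*lim ≤ -1)) ∧ (3*lim > -10 → lim ≥ -12)
Before tot := 2*tot: (¬(4*lim ≤ -1)) ∧ (3*lim > -10 → lim ≥ -12)
Before tot := 2*tot - 8: (¬(4*lim ≤ -1)) ∧ (3*lim > -10 → lim ≥ -12)
The weakest precondition is (¬(4*lim ≤ -1)) ∧ (3*lim > -10 → lim ≥ -12).
Check whether lim = -5 implies it.
Countermodel: at the initial state lim = -5, the precondition holds but the weakest precondition fails.
Answer: invalid


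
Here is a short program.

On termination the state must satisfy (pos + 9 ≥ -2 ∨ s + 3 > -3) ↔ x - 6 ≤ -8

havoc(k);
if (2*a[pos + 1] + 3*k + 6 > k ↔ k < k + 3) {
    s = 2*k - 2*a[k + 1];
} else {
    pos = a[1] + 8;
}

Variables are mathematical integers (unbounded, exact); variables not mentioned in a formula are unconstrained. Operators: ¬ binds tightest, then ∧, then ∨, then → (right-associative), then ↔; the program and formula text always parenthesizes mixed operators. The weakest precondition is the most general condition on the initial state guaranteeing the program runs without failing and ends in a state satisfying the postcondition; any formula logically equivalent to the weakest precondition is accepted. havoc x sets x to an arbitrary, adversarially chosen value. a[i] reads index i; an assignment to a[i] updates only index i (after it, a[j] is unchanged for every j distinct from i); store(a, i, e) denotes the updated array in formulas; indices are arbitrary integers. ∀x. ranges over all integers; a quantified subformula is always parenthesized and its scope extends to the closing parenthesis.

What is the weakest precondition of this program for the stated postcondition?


Working backward. After the program, the postcondition (pos + 9 ≥ -2 ∨ s + 3 > -3) ↔ x - 6 ≤ -8 must hold; in canonical form it is (pos ≥ -11 ∨ s > -6) ↔ x ≤ -2.
Then branch requires (pos ≥ -11 ∨ 2*k > 2*a[k + 1] - 6) ↔ x ≤ -2; else branch requires (a[1] ≥ -19 ∨ s > -6) ↔ x ≤ -2.
Before the if: (2*a[pos + 1] + 2*k > -6 → ((pos ≥ -11 ∨ 2*k > 2*a[k + 1] - 6) ↔ x ≤ -2)) ∧ ((¬(2*a[pos + 1] + 2*k > -6)) → ((a[1] ≥ -19 ∨ s > -6) ↔ x ≤ -2))
Before havoc k: ∀k_1. ((2*a[pos + 1] + 2*k_1 > -6 → ((pos ≥ -11 ∨ 2*k_1 > 2*a[k_1 + 1] - 6) ↔ x ≤ -2)) ∧ ((¬(2*a[pos + 1] + 2*k_1 > -6)) → ((a[1] ≥ -19 ∨ s > -6) ↔ x ≤ -2)))
Answer: WP = ∀k_1. ((2*a[pos + 1] + 2*k_1 > -6 → ((pos ≥ -11 ∨ 2*k_1 > 2*a[k_1 + 1] - 6) ↔ x ≤ -2)) ∧ ((¬(2*a[pos + 1] + 2*k_1 > -6)) → ((a[1] ≥ -19 ∨ s > -6) ↔ x ≤ -2)))
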